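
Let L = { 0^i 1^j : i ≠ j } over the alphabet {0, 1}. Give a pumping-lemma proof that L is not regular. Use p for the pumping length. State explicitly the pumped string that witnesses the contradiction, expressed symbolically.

0^{p+p!} 1^{p+p!}

Assume L is regular; let p be its pumping constant.
Choose w = 0^p 1^{p+p!}. Since p ≠ p+p!, w ∈ L; and |w| ≥ p.
Write w = xyz as guaranteed by the lemma, with |xy| ≤ p and |y| > 0.
Because |xy| ≤ p and w begins with p copies of 0, we have y = 0^k with 1 ≤ k ≤ p.
Since 1 ≤ k ≤ p, k divides p!; set t = 1 + p!/k. Then xy^t z has p + (p!/k)·k = p + p! copies of 0. Now the 0-count equals the 1-count, so i ≠ j fails. So xy^t z = 0^{p+p!} 1^{p+p!} ∉ L.
This contradicts the pumping lemma, so L is not regular.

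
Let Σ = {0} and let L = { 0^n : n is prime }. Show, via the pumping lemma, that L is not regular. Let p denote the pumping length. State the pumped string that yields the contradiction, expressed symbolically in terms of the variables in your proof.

Suppose for contradiction that L is regular, and let p be the pumping length.
Let q be a prime with q ≥ p+2 (infinitely many primes exist), and take w = 0^q ∈ L with |w| = q ≥ p.
Write w = xyz as guaranteed by the lemma, with |xy| ≤ p and |y| ≥ 1.
Then y = 0^k for some k with 1 ≤ k ≤ p.
Since 1 ≤ k ≤ p, |xz| = q-k. Pump with i = q+1: |xy^{q+1}z| = (q-k)+(q+1)k = q+qk = q(1+k), which is composite (both factors ≥ 2). So xy^{q+1}z = 0^{q(1+k)} ∉ L.
This contradicts the pumping lemma, so L is not regular.

0^{q(1+k)}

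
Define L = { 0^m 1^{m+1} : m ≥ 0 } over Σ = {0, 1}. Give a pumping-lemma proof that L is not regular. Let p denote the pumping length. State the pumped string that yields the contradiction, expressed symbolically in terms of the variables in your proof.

Toward a contradiction, assume L is regular with pumping length p.
Let w = 0^p 1^{p+1} ∈ L; note |w| = 2p+1 ≥ p.
The pumping lemma gives a decomposition w = xyz where |xy| ≤ p and |y| > 0.
Since the first p symbols of w are all 0's and |xy| ≤ p, y lies entirely in the leading 0-block: y = 0^k for some k with 1 ≤ k ≤ p.
Pump with i = 2: xy^2z = 0^{p+k} 1^{p+1}. For this to lie in L we would need p+1 = (p+k)+1, which forces k = 0. But k ≥ 1, so xy^2z ∉ L.
This is a contradiction; hence L is not regular.

0^{p+k} 1^{p+1}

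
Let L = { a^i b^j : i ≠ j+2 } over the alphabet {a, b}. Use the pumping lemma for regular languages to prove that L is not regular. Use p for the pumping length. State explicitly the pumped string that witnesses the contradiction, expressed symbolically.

a^{p+p!} b^{p+p!-2}

Assume L is regular; let p be its pumping constant.
Choose w = a^p b^{p+p!-2}. Since p ≠ (p+p!-2)+2 = p+p!, w ∈ L; and |w| ≥ p.
By the pumping lemma, w = xyz with |xy| ≤ p and y is nonempty.
The first p characters of w are a's, so xy (and hence y) consists only of a's. Write y = a^k, 1 ≤ k ≤ p.
Since 1 ≤ k ≤ p, k divides p!; set t = 1 + p!/k. Then xy^t z has p + (p!/k)·k = p + p! copies of a. Now the a-count is p+p! and (b-count)+2 = (p+p!-2)+2 = p+p!, so i ≠ j+2 fails. So xy^t z = a^{p+p!} b^{p+p!-2} ∉ L.
This contradicts the pumping lemma, so L is not regular.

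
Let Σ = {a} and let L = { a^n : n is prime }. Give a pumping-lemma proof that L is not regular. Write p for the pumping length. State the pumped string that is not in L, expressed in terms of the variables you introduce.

Toward a contradiction, assume L is regular with pumping length p.
Let q be a prime with q ≥ p+2 (infinitely many primes exist), and take w = a^q ∈ L with |w| = q ≥ p.
Write w = xyz as guaranteed by the lemma, with |xy| ≤ p and |y| ≥ 1.
Then y = a^k for some k with 1 ≤ k ≤ p.
Since 1 ≤ k ≤ p, |xz| = q-k. Pump with i = q+1: |xy^{q+1}z| = (q-k)+(q+1)k = q+qk = q(1+k), which is composite (both factors ≥ 2). So xy^{q+1}z = a^{q(1+k)} ∉ L.
Contradiction. Therefore L is not regular.

a^{q(1+k)}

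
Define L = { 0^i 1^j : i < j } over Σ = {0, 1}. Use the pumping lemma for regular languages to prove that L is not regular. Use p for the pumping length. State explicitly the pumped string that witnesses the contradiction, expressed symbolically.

Assume L is regular. Let p be the pumping length given by the pumping lemma.
Choose w = 0^p 1^{p+1} ∈ L, with |w| = 2p+1 ≥ p.
Write w = xyz as guaranteed by the lemma, with |xy| ≤ p and |y| ≥ 1.
Because |xy| ≤ p and w begins with p copies of 0, we have y = 0^k with 1 ≤ k ≤ p.
Consider xy^2z = 0^{p+k} 1^{p+1}. Since k ≥ 1, the 0-count p+k is at least p+1, so i < j fails; thus xy^2z ∉ L.
Contradiction. Therefore L is not regular.

0^{p+k} 1^{p+1}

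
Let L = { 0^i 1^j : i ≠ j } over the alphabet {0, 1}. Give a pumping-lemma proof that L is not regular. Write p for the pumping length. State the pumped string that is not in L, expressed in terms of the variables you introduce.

Suppose for contradiction that L is regular, and let p be the pumping length.
Choose w = 0^p 1^{p+p!}. Since p ≠ p+p!, w ∈ L; and |w| ≥ p.
The pumping lemma gives a decomposition w = xyz where |xy| ≤ p and |y| > 0.
Since the first p symbols of w are all 0's and |xy| ≤ p, y lies entirely in the leading 0-block: y = 0^k for some k with 1 ≤ k ≤ p.
Since 1 ≤ k ≤ p, k divides p!; set t = 1 + p!/k. Then xy^t z has p + (p!/k)·k = p + p! copies of 0. Now the 0-count equals the 1-count, so i ≠ j fails. So xy^t z = 0^{p+p!} 1^{p+p!} ∉ L.
Contradiction. Therefore L is not regular.

0^{p+p!} 1^{p+p!}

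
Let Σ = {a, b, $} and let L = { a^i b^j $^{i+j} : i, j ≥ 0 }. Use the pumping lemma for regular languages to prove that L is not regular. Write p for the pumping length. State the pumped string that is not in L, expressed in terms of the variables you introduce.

Assume L is regular. Let p be the pumping length given by the pumping lemma.
Take w = a^p b^p $^{2p} ∈ L (with i=j=p, i+j=2p), |w| = 4p ≥ p.
The pumping lemma gives a decomposition w = xyz where |xy| ≤ p and |y| > 0.
Since the first p symbols of w are all a's and |xy| ≤ p, y lies entirely in the leading a-block: y = a^k for some k with 1 ≤ k ≤ p.
Consider xy^2z = a^{p+k} b^p $^{2p}. Now the a- and b-counts sum to 2p+k, but the $-count is 2p ≠ 2p+k. So xy^2z ∉ L.
Contradiction. Therefore L is not regular.

a^{p+k} b^p $^{2p}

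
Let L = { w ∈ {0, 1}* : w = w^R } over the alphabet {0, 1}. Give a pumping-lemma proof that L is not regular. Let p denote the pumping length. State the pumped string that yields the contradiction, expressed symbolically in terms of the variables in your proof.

Toward a contradiction, assume L is regular with pumping length p.
Take w = 0^p 1 0^p, a palindrome of length 2p+1 ≥ p.
Write w = xyz as guaranteed by the lemma, with |xy| ≤ p and y is nonempty.
Since the first p symbols of w are all 0's and |xy| ≤ p, y lies entirely in the leading 0-block: y = 0^k for some k with 1 ≤ k ≤ p.
Pump with i = 2: xy^2z = 0^{p+k} 1 0^p. Its reverse is 0^p 1 0^{p+k}, which differs from xy^2z since k ≥ 1. So xy^2z is not a palindrome and xy^2z ∉ L.
This is a contradiction; hence L is not regular.

0^{p+k} 1 0^p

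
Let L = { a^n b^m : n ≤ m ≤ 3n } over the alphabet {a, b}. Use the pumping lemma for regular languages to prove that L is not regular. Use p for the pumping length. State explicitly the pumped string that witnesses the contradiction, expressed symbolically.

Assume L is regular. Let p be the pumping length given by the pumping lemma.
Take w = a^p b^p ∈ L (since p ≤ p ≤ 3p), with |w| = 2p ≥ p.
By the pumping lemma, w = xyz with |xy| ≤ p and |y| > 0.
The first p characters of w are a's, so xy (and hence y) consists only of a's. Write y = a^k, 1 ≤ k ≤ p.
Pump with i = 2: xy^2z = a^{p+k} b^p. Now n = p+k > p = m, so the condition n ≤ m fails. Thus xy^2z ∉ L.
This is a contradiction; hence L is not regular.

a^{p+k} b^p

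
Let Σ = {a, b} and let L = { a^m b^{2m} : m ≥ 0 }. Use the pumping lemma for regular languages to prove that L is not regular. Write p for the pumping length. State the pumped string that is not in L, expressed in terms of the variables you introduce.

a^{p+k} b^{2p}

Assume L is regular; let p be its pumping constant.
Choose w = a^p b^{2p}, which is in L with |w| = 3p ≥ p.
Write w = xyz as guaranteed by the lemma, with |xy| ≤ p and |y| ≥ 1.
Since the first p symbols of w are all a's and |xy| ≤ p, y lies entirely in the leading a-block: y = a^k for some k with 1 ≤ k ≤ p.
Pump with i = 2: xy^2z = a^{p+k} b^{2p}. For this to lie in L we would need 2p = 2(p+k), which forces k = 0. But k ≥ 1, so xy^2z ∉ L.
This contradicts the pumping lemma, so L is not regular.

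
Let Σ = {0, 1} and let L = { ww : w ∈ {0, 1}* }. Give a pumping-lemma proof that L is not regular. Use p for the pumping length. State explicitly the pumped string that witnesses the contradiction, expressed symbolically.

Assume L is regular. Let p be the pumping length given by the pumping lemma.
Take w = 0^p 1^p 0^p 1^p = uu where u = 0^p1^p; then w ∈ L and |w| = 4p ≥ p.
The pumping lemma gives a decomposition w = xyz where |xy| ≤ p and |y| > 0.
The first p characters of w are 0's, so xy (and hence y) consists only of 0's. Write y = 0^k, 1 ≤ k ≤ p.
Pump with i = 2: xy^2z = 0^{p+k} 1^p 0^p 1^p, of length 4p+k. Suppose this equals vv. The string starts with 0 and ends with 1, so v does too; thus the boundary between the two copies of v is a 1→0 transition. There is exactly one such transition, at position 2p+k, so |v| = 2p+k and |vv| = 4p+2k ≠ 4p+k since k ≥ 1. So xy^2z ∉ L.
This contradicts the pumping lemma, so L is not regular.

0^{p+k} 1^p 0^p 1^p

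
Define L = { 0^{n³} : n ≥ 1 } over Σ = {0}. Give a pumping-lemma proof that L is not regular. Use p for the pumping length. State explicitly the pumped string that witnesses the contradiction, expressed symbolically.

Assume L is regular; let p be its pumping constant.
Take w = 0^{p³} ∈ L with |w| = p³ ≥ p.
The pumping lemma gives a decomposition w = xyz where |xy| ≤ p and |y| > 0.
Then y = 0^k for some k with 1 ≤ k ≤ p.
Pump with i = 2: xy^2z = 0^{p³+k}. Since 1 ≤ k ≤ p, p³ < p³+k ≤ p³+p < p³+3p²+3p+1 = (p+1)³, so p³+k is not a perfect cube. So xy^2z ∉ L.
This contradicts the pumping lemma, so L is not regular.

0^{p³+k}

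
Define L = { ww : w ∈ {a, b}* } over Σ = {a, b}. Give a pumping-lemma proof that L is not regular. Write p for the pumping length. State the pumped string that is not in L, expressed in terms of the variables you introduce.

Suppose for contradiction that L is regular, and let p be the pumping length.
Take w = a^p b^p a^p b^p = uu where u = a^pb^p; then w ∈ L and |w| = 4p ≥ p.
The pumping lemma gives a decomposition w = xyz where |xy| ≤ p and y is nonempty.
Because |xy| ≤ p and w begins with p copies of a, we have y = a^k with 1 ≤ k ≤ p.
Pump with i = 2: xy^2z = a^{p+k} b^p a^p b^p, of length 4p+k. Suppose this equals vv. The string starts with a and ends with b, so v does too; thus the boundary between the two copies of v is a b→a transition. There is exactly one such transition, at position 2p+k, so |v| = 2p+k and |vv| = 4p+2k ≠ 4p+k since k ≥ 1. So xy^2z ∉ L.
This contradicts the pumping lemma, so L is not regular.

a^{p+k} b^p a^p b^p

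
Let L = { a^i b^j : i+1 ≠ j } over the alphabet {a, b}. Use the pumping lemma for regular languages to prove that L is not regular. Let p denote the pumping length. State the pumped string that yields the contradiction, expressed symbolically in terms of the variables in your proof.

Toward a contradiction, assume L is regular with pumping length p.
Choose w = a^p b^{p+p!+1}. Since p ≠ (p+p!+1)-1 = p+p!, w ∈ L; and |w| ≥ p.
Write w = xyz as guaranteed by the lemma, with |xy| ≤ p and y is nonempty.
Since the first p symbols of w are all a's and |xy| ≤ p, y lies entirely in the leading a-block: y = a^k for some k with 1 ≤ k ≤ p.
Since 1 ≤ k ≤ p, k divides p!; set t = 1 + p!/k. Then xy^t z has p + (p!/k)·k = p + p! copies of a. Now the a-count is p+p! and (b-count)-1 = (p+p!+1)-1 = p+p!, so i+1 ≠ j fails. So xy^t z = a^{p+p!} b^{p+p!+1} ∉ L.
This contradicts the pumping lemma, so L is not regular.

a^{p+p!} b^{p+p!+1}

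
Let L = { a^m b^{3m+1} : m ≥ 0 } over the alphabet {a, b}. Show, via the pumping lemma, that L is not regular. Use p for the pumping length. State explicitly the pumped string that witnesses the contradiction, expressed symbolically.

Toward a contradiction, assume L is regular with pumping length p.
Take w = a^p b^{3p+1}. Then w ∈ L and |w| = 4p+1 ≥ p.
By the pumping lemma, w = xyz with |xy| ≤ p and y is nonempty.
The first p characters of w are a's, so xy (and hence y) consists only of a's. Write y = a^k, 1 ≤ k ≤ p.
Pump with i = 2: xy^2z = a^{p+k} b^{3p+1}. For this to lie in L we would need 3p+1 = 3(p+k)+1, which forces k = 0. But k ≥ 1, so xy^2z ∉ L.
Contradiction. Therefore L is not regular.

a^{p+k} b^{3p+1}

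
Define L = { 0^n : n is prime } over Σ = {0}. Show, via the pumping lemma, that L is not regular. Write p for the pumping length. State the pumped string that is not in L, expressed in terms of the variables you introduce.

0^{q(1+k)}

Assume L is regular. Let p be the pumping length given by the pumping lemma.
Let q be a prime with q ≥ p+2 (infinitely many primes exist), and take w = 0^q ∈ L with |w| = q ≥ p.
Write w = xyz as guaranteed by the lemma, with |xy| ≤ p and y is nonempty.
Then y = 0^k for some k with 1 ≤ k ≤ p.
Since 1 ≤ k ≤ p, |xz| = q-k. Pump with i = q+1: |xy^{q+1}z| = (q-k)+(q+1)k = q+qk = q(1+k), which is composite (both factors ≥ 2). So xy^{q+1}z = 0^{q(1+k)} ∉ L.
Contradiction. Therefore L is not regular.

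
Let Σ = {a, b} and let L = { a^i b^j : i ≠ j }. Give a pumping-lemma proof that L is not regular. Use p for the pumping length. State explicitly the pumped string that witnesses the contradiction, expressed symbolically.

Suppose for contradiction that L is regular, and let p be the pumping length.
Choose w = a^p b^{p+p!}. Since p ≠ p+p!, w ∈ L; and |w| ≥ p.
The pumping lemma gives a decomposition w = xyz where |xy| ≤ p and y is nonempty.
Because |xy| ≤ p and w begins with p copies of a, we have y = a^k with 1 ≤ k ≤ p.
Since 1 ≤ k ≤ p, k divides p!; set t = 1 + p!/k. Then xy^t z has p + (p!/k)·k = p + p! copies of a. Now the a-count equals the b-count, so i ≠ j fails. So xy^t z = a^{p+p!} b^{p+p!} ∉ L.
This contradicts the pumping lemma, so L is not regular.

a^{p+p!} b^{p+p!}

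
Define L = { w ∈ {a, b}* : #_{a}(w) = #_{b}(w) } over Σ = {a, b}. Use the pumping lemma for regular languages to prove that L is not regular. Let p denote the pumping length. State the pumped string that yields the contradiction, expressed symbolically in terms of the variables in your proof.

Suppose for contradiction that L is regular, and let p be the pumping length.
Choose w = a^p b^p ∈ L with |w| = 2p ≥ p.
By the pumping lemma, w = xyz with |xy| ≤ p and |y| > 0.
Because |xy| ≤ p and w begins with p copies of a, we have y = a^k with 1 ≤ k ≤ p.
Pump with i = 2: xy^2z = a^{p+k} b^p has p+k occurrences of a but only p of b. Since k ≥ 1 the counts differ, so xy^2z ∉ L.
This is a contradiction; hence L is not regular.

a^{p+k} b^p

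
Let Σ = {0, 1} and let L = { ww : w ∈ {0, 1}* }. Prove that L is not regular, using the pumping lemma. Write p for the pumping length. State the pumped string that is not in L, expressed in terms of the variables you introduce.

0^{p+k} 1^p 0^p 1^p

Toward a contradiction, assume L is regular with pumping length p.
Take w = 0^p 1^p 0^p 1^p = uu where u = 0^p1^p; then w ∈ L and |w| = 4p ≥ p.
The pumping lemma gives a decomposition w = xyz where |xy| ≤ p and |y| ≥ 1.
Because |xy| ≤ p and w begins with p copies of 0, we have y = 0^k with 1 ≤ k ≤ p.
Pump with i = 2: xy^2z = 0^{p+k} 1^p 0^p 1^p, of length 4p+k. Suppose this equals vv. The string starts with 0 and ends with 1, so v does too; thus the boundary between the two copies of v is a 1→0 transition. There is exactly one such transition, at position 2p+k, so |v| = 2p+k and |vv| = 4p+2k ≠ 4p+k since k ≥ 1. So xy^2z ∉ L.
This contradicts the pumping lemma, so L is not regular.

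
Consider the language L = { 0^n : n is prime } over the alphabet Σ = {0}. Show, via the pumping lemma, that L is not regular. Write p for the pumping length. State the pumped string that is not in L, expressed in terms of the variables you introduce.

Assume L is regular. Let p be the pumping length given by the pumping lemma.
Let q be a prime with q ≥ p+2 (infinitely many primes exist), and take w = 0^q ∈ L with |w| = q ≥ p.
By the pumping lemma, w = xyz with |xy| ≤ p and y is nonempty.
Then y = 0^k for some k with 1 ≤ k ≤ p.
Since 1 ≤ k ≤ p, |xz| = q-k. Pump with i = q+1: |xy^{q+1}z| = (q-k)+(q+1)k = q+qk = q(1+k), which is composite (both factors ≥ 2). So xy^{q+1}z = 0^{q(1+k)} ∉ L.
This contradicts the pumping lemma, so L is not regular.

0^{q(1+k)}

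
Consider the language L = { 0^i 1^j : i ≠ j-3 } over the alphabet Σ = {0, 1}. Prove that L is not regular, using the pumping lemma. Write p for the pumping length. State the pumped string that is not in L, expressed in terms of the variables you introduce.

0^{p+p!} 1^{p+p!+3}

Assume L is regular; let p be its pumping constant.
Choose w = 0^p 1^{p+p!+3}. Since p ≠ (p+p!+3)-3 = p+p!, w ∈ L; and |w| ≥ p.
Write w = xyz as guaranteed by the lemma, with |xy| ≤ p and y is nonempty.
The first p characters of w are 0's, so xy (and hence y) consists only of 0's. Write y = 0^k, 1 ≤ k ≤ p.
Since 1 ≤ k ≤ p, k divides p!; set t = 1 + p!/k. Then xy^t z has p + (p!/k)·k = p + p! copies of 0. Now the 0-count is p+p! and (1-count)-3 = (p+p!+3)-3 = p+p!, so i ≠ j-3 fails. So xy^t z = 0^{p+p!} 1^{p+p!+3} ∉ L.
This is a contradiction; hence L is not regular.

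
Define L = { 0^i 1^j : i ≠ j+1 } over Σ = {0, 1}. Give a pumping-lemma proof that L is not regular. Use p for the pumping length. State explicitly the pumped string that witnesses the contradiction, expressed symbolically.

0^{p+p!} 1^{p+p!-1}

Toward a contradiction, assume L is regular with pumping length p.
Choose w = 0^p 1^{p+p!-1}. Since p ≠ (p+p!-1)+1 = p+p!, w ∈ L; and |w| ≥ p.
By the pumping lemma, w = xyz with |xy| ≤ p and |y| > 0.
Since the first p symbols of w are all 0's and |xy| ≤ p, y lies entirely in the leading 0-block: y = 0^k for some k with 1 ≤ k ≤ p.
Since 1 ≤ k ≤ p, k divides p!; set t = 1 + p!/k. Then xy^t z has p + (p!/k)·k = p + p! copies of 0. Now the 0-count is p+p! and (1-count)+1 = (p+p!-1)+1 = p+p!, so i ≠ j+1 fails. So xy^t z = 0^{p+p!} 1^{p+p!-1} ∉ L.
This is a contradiction; hence L is not regular.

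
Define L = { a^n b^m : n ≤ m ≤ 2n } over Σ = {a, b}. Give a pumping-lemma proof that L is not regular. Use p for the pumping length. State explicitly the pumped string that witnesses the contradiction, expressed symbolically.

a^{p+k} b^p

Assume L is regular; let p be its pumping constant.
Take w = a^p b^p ∈ L (since p ≤ p ≤ 2p), with |w| = 2p ≥ p.
Write w = xyz as guaranteed by the lemma, with |xy| ≤ p and |y| > 0.
Since the first p symbols of w are all a's and |xy| ≤ p, y lies entirely in the leading a-block: y = a^k for some k with 1 ≤ k ≤ p.
Pump with i = 2: xy^2z = a^{p+k} b^p. Now n = p+k > p = m, so the condition n ≤ m fails. Thus xy^2z ∉ L.
This is a contradiction; hence L is not regular.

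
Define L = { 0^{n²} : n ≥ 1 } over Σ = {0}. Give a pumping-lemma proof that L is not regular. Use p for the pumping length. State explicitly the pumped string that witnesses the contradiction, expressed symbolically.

0^{p²+k}

Assume L is regular; let p be its pumping constant.
Take w = 0^{p²} ∈ L with |w| = p² ≥ p.
Write w = xyz as guaranteed by the lemma, with |xy| ≤ p and y is nonempty.
Then y = 0^k for some k with 1 ≤ k ≤ p.
Pump with i = 2: xy^2z = 0^{p²+k}. Since 1 ≤ k ≤ p, p² < p²+k ≤ p²+p < (p+1)², so p²+k lies strictly between consecutive squares and is not a perfect square. So xy^2z ∉ L.
This contradicts the pumping lemma, so L is not regular.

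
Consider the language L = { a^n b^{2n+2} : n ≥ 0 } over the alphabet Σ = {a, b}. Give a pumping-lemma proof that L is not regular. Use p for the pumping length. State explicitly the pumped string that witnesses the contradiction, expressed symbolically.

Suppose for contradiction that L is regular, and let p be the pumping length.
Take w = a^p b^{2p+2}. Then w ∈ L and |w| = 3p+2 ≥ p.
The pumping lemma gives a decomposition w = xyz where |xy| ≤ p and |y| > 0.
Since the first p symbols of w are all a's and |xy| ≤ p, y lies entirely in the leading a-block: y = a^k for some k with 1 ≤ k ≤ p.
Pump with i = 2: xy^2z = a^{p+k} b^{2p+2}. For this to lie in L we would need 2p+2 = 2(p+k)+2, which forces k = 0. But k ≥ 1, so xy^2z ∉ L.
Contradiction. Therefore L is not regular.

a^{p+k} b^{2p+2}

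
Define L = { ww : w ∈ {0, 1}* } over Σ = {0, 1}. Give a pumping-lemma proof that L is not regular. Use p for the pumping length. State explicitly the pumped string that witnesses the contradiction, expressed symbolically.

Assume L is regular; let p be its pumping constant.
Take w = 0^p 1^p 0^p 1^p = uu where u = 0^p1^p; then w ∈ L and |w| = 4p ≥ p.
The pumping lemma gives a decomposition w = xyz where |xy| ≤ p and y is nonempty.
The first p characters of w are 0's, so xy (and hence y) consists only of 0's. Write y = 0^k, 1 ≤ k ≤ p.
Pump with i = 2: xy^2z = 0^{p+k} 1^p 0^p 1^p, of length 4p+k. Suppose this equals vv. The string starts with 0 and ends with 1, so v does too; thus the boundary between the two copies of v is a 1→0 transition. There is exactly one such transition, at position 2p+k, so |v| = 2p+k and |vv| = 4p+2k ≠ 4p+k since k ≥ 1. So xy^2z ∉ L.
Contradiction. Therefore L is not regular.

0^{p+k} 1^p 0^p 1^p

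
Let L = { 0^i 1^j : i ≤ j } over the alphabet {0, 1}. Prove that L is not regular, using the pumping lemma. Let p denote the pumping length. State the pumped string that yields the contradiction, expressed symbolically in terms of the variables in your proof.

Assume L is regular; let p be its pumping constant.
Choose w = 0^p 1^p ∈ L, with |w| = 2p ≥ p.
By the pumping lemma, w = xyz with |xy| ≤ p and y is nonempty.
Since the first p symbols of w are all 0's and |xy| ≤ p, y lies entirely in the leading 0-block: y = 0^k for some k with 1 ≤ k ≤ p.
Consider xy^2z = 0^{p+k} 1^p. Since k ≥ 1, the 0-count p+k exceeds the 1-count p, so i ≤ j fails; thus xy^2z ∉ L.
This is a contradiction; hence L is not regular.

0^{p+k} 1^p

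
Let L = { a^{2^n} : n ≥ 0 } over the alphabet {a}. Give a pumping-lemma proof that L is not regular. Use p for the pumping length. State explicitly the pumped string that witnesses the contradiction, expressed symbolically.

a^{2^p+k}

Assume L is regular. Let p be the pumping length given by the pumping lemma.
Take w = a^{2^p} ∈ L with |w| = 2^p ≥ p.
Write w = xyz as guaranteed by the lemma, with |xy| ≤ p and y is nonempty.
Then y = a^k for some k with 1 ≤ k ≤ p.
Pump with i = 2: xy^2z = a^{2^p+k}. Since 1 ≤ k ≤ p < 2^p, we have 2^p < 2^p+k < 2^{p+1}, so 2^p+k is not a power of 2. So xy^2z ∉ L.
This is a contradiction; hence L is not regular.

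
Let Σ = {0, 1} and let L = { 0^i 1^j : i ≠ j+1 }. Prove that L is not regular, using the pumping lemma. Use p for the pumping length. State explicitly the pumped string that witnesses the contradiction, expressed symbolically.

Toward a contradiction, assume L is regular with pumping length p.
Choose w = 0^p 1^{p+p!-1}. Since p ≠ (p+p!-1)+1 = p+p!, w ∈ L; and |w| ≥ p.
Write w = xyz as guaranteed by the lemma, with |xy| ≤ p and y is nonempty.
Since the first p symbols of w are all 0's and |xy| ≤ p, y lies entirely in the leading 0-block: y = 0^k for some k with 1 ≤ k ≤ p.
Since 1 ≤ k ≤ p, k divides p!; set t = 1 + p!/k. Then xy^t z has p + (p!/k)·k = p + p! copies of 0. Now the 0-count is p+p! and (1-count)+1 = (p+p!-1)+1 = p+p!, so i ≠ j+1 fails. So xy^t z = 0^{p+p!} 1^{p+p!-1} ∉ L.
This contradicts the pumping lemma, so L is not regular.

0^{p+p!} 1^{p+p!-1}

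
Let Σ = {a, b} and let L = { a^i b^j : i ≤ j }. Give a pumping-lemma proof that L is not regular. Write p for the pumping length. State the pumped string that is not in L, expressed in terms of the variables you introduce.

a^{p+k} b^p

Suppose for contradiction that L is regular, and let p be the pumping length.
Choose w = a^p b^p ∈ L, with |w| = 2p ≥ p.
Write w = xyz as guaranteed by the lemma, with |xy| ≤ p and |y| > 0.
Because |xy| ≤ p and w begins with p copies of a, we have y = a^k with 1 ≤ k ≤ p.
Consider xy^2z = a^{p+k} b^p. Since k ≥ 1, the a-count p+k exceeds the b-count p, so i ≤ j fails; thus xy^2z ∉ L.
This contradicts the pumping lemma, so L is not regular.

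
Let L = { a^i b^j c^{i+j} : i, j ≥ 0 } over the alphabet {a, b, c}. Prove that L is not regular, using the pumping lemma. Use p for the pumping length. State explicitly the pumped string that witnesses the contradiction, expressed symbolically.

a^{p+k} b^p c^{2p}

Assume L is regular; let p be its pumping constant.
Take w = a^p b^p c^{2p} ∈ L (with i=j=p, i+j=2p), |w| = 4p ≥ p.
Write w = xyz as guaranteed by the lemma, with |xy| ≤ p and |y| > 0.
Since the first p symbols of w are all a's and |xy| ≤ p, y lies entirely in the leading a-block: y = a^k for some k with 1 ≤ k ≤ p.
Consider xy^2z = a^{p+k} b^p c^{2p}. Now the a- and b-counts sum to 2p+k, but the c-count is 2p ≠ 2p+k. So xy^2z ∉ L.
This is a contradiction; hence L is not regular.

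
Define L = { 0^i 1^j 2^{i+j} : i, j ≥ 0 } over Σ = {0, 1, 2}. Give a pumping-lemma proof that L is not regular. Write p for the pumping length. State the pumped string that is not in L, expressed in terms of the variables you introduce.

Assume L is regular. Let p be the pumping length given by the pumping lemma.
Take w = 0^p 1^p 2^{2p} ∈ L (with i=j=p, i+j=2p), |w| = 4p ≥ p.
By the pumping lemma, w = xyz with |xy| ≤ p and y is nonempty.
The first p characters of w are 0's, so xy (and hence y) consists only of 0's. Write y = 0^k, 1 ≤ k ≤ p.
Consider xy^2z = 0^{p+k} 1^p 2^{2p}. Now the 0- and 1-counts sum to 2p+k, but the 2-count is 2p ≠ 2p+k. So xy^2z ∉ L.
Contradiction. Therefore L is not regular.

0^{p+k} 1^p 2^{2p}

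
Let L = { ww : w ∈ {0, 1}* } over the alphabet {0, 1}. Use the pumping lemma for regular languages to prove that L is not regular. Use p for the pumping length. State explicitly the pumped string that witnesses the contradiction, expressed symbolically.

Toward a contradiction, assume L is regular with pumping length p.
Take w = 0^p 1^p 0^p 1^p = uu where u = 0^p1^p; then w ∈ L and |w| = 4p ≥ p.
Write w = xyz as guaranteed by the lemma, with |xy| ≤ p and |y| ≥ 1.
Since the first p symbols of w are all 0's and |xy| ≤ p, y lies entirely in the leading 0-block: y = 0^k for some k with 1 ≤ k ≤ p.
Pump with i = 2: xy^2z = 0^{p+k} 1^p 0^p 1^p, of length 4p+k. Suppose this equals vv. The string starts with 0 and ends with 1, so v does too; thus the boundary between the two copies of v is a 1→0 transition. There is exactly one such transition, at position 2p+k, so |v| = 2p+k and |vv| = 4p+2k ≠ 4p+k since k ≥ 1. So xy^2z ∉ L.
This is a contradiction; hence L is not regular.

0^{p+k} 1^p 0^p 1^p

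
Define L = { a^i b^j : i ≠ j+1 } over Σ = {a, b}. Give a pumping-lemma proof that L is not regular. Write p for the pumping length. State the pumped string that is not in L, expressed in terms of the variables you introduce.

a^{p+p!} b^{p+p!-1}

Assume L is regular. Let p be the pumping length given by the pumping lemma.
Choose w = a^p b^{p+p!-1}. Since p ≠ (p+p!-1)+1 = p+p!, w ∈ L; and |w| ≥ p.
Write w = xyz as guaranteed by the lemma, with |xy| ≤ p and y is nonempty.
Because |xy| ≤ p and w begins with p copies of a, we have y = a^k with 1 ≤ k ≤ p.
Since 1 ≤ k ≤ p, k divides p!; set t = 1 + p!/k. Then xy^t z has p + (p!/k)·k = p + p! copies of a. Now the a-count is p+p! and (b-count)+1 = (p+p!-1)+1 = p+p!, so i ≠ j+1 fails. So xy^t z = a^{p+p!} b^{p+p!-1} ∉ L.
Contradiction. Therefore L is not regular.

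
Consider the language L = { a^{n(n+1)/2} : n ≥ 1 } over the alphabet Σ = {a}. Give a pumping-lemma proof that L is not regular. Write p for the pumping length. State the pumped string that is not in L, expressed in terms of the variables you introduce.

a^{p(p+1)/2+k}

Assume L is regular; let p be its pumping constant.
Take w = a^{p(p+1)/2} ∈ L with |w| = p(p+1)/2 ≥ p.
Write w = xyz as guaranteed by the lemma, with |xy| ≤ p and |y| ≥ 1.
Then y = a^k for some k with 1 ≤ k ≤ p.
Pump with i = 2: xy^2z = a^{p(p+1)/2+k}. Since 1 ≤ k ≤ p, p(p+1)/2 < p(p+1)/2+k ≤ p(p+1)/2+p < (p+1)(p+2)/2, so p(p+1)/2+k is strictly between consecutive triangular numbers. So xy^2z ∉ L.
This is a contradiction; hence L is not regular.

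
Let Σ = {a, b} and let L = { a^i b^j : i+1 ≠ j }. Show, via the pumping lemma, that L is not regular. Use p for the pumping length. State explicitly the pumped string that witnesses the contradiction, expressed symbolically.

a^{p+p!} b^{p+p!+1}

Toward a contradiction, assume L is regular with pumping length p.
Choose w = a^p b^{p+p!+1}. Since p ≠ (p+p!+1)-1 = p+p!, w ∈ L; and |w| ≥ p.
The pumping lemma gives a decomposition w = xyz where |xy| ≤ p and y is nonempty.
Since the first p symbols of w are all a's and |xy| ≤ p, y lies entirely in the leading a-block: y = a^k for some k with 1 ≤ k ≤ p.
Since 1 ≤ k ≤ p, k divides p!; set t = 1 + p!/k. Then xy^t z has p + (p!/k)·k = p + p! copies of a. Now the a-count is p+p! and (b-count)-1 = (p+p!+1)-1 = p+p!, so i+1 ≠ j fails. So xy^t z = a^{p+p!} b^{p+p!+1} ∉ L.
Contradiction. Therefore L is not regular.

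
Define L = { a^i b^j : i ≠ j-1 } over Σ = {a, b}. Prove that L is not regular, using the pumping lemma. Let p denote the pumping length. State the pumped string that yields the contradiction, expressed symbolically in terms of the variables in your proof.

a^{p+p!} b^{p+p!+1}

Suppose for contradiction that L is regular, and let p be the pumping length.
Choose w = a^p b^{p+p!+1}. Since p ≠ (p+p!+1)-1 = p+p!, w ∈ L; and |w| ≥ p.
The pumping lemma gives a decomposition w = xyz where |xy| ≤ p and |y| > 0.
Because |xy| ≤ p and w begins with p copies of a, we have y = a^k with 1 ≤ k ≤ p.
Since 1 ≤ k ≤ p, k divides p!; set t = 1 + p!/k. Then xy^t z has p + (p!/k)·k = p + p! copies of a. Now the a-count is p+p! and (b-count)-1 = (p+p!+1)-1 = p+p!, so i ≠ j-1 fails. So xy^t z = a^{p+p!} b^{p+p!+1} ∉ L.
Contradiction. Therefore L is not regular.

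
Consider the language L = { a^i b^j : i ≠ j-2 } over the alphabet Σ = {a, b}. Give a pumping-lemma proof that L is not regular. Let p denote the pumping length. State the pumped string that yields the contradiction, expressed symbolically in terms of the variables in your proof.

a^{p+p!} b^{p+p!+2}

Suppose for contradiction that L is regular, and let p be the pumping length.
Choose w = a^p b^{p+p!+2}. Since p ≠ (p+p!+2)-2 = p+p!, w ∈ L; and |w| ≥ p.
The pumping lemma gives a decomposition w = xyz where |xy| ≤ p and |y| ≥ 1.
Since the first p symbols of w are all a's and |xy| ≤ p, y lies entirely in the leading a-block: y = a^k for some k with 1 ≤ k ≤ p.
Since 1 ≤ k ≤ p, k divides p!; set t = 1 + p!/k. Then xy^t z has p + (p!/k)·k = p + p! copies of a. Now the a-count is p+p! and (b-count)-2 = (p+p!+2)-2 = p+p!, so i ≠ j-2 fails. So xy^t z = a^{p+p!} b^{p+p!+2} ∉ L.
Contradiction. Therefore L is not regular.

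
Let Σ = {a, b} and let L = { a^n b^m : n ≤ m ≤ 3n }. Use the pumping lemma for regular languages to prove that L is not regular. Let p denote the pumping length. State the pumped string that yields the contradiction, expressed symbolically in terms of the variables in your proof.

a^{p+k} b^p

Toward a contradiction, assume L is regular with pumping length p.
Take w = a^p b^p ∈ L (since p ≤ p ≤ 3p), with |w| = 2p ≥ p.
The pumping lemma gives a decomposition w = xyz where |xy| ≤ p and y is nonempty.
Because |xy| ≤ p and w begins with p copies of a, we have y = a^k with 1 ≤ k ≤ p.
Pump with i = 2: xy^2z = a^{p+k} b^p. Now n = p+k > p = m, so the condition n ≤ m fails. Thus xy^2z ∉ L.
Contradiction. Therefore L is not regular.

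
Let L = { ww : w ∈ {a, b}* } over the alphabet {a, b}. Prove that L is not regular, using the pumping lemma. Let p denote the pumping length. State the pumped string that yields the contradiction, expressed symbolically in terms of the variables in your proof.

Assume L is regular. Let p be the pumping length given by the pumping lemma.
Take w = a^p b^p a^p b^p = uu where u = a^pb^p; then w ∈ L and |w| = 4p ≥ p.
Write w = xyz as guaranteed by the lemma, with |xy| ≤ p and y is nonempty.
Because |xy| ≤ p and w begins with p copies of a, we have y = a^k with 1 ≤ k ≤ p.
Pump with i = 2: xy^2z = a^{p+k} b^p a^p b^p, of length 4p+k. Suppose this equals vv. The string starts with a and ends with b, so v does too; thus the boundary between the two copies of v is a b→a transition. There is exactly one such transition, at position 2p+k, so |v| = 2p+k and |vv| = 4p+2k ≠ 4p+k since k ≥ 1. So xy^2z ∉ L.
This contradicts the pumping lemma, so L is not regular.

a^{p+k} b^p a^p b^p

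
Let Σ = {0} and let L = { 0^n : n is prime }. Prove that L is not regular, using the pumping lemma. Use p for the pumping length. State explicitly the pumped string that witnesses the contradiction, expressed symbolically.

0^{q(1+k)}

Toward a contradiction, assume L is regular with pumping length p.
Let q be a prime with q ≥ p+2 (infinitely many primes exist), and take w = 0^q ∈ L with |w| = q ≥ p.
The pumping lemma gives a decomposition w = xyz where |xy| ≤ p and |y| ≥ 1.
Then y = 0^k for some k with 1 ≤ k ≤ p.
Since 1 ≤ k ≤ p, |xz| = q-k. Pump with i = q+1: |xy^{q+1}z| = (q-k)+(q+1)k = q+qk = q(1+k), which is composite (both factors ≥ 2). So xy^{q+1}z = 0^{q(1+k)} ∉ L.
This is a contradiction; hence L is not regular.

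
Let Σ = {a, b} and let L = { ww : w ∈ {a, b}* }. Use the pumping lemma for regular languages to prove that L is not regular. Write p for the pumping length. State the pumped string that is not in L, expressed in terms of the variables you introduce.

a^{p+k} b^p a^p b^p

Assume L is regular. Let p be the pumping length given by the pumping lemma.
Take w = a^p b^p a^p b^p = uu where u = a^pb^p; then w ∈ L and |w| = 4p ≥ p.
The pumping lemma gives a decomposition w = xyz where |xy| ≤ p and y is nonempty.
Because |xy| ≤ p and w begins with p copies of a, we have y = a^k with 1 ≤ k ≤ p.
Pump with i = 2: xy^2z = a^{p+k} b^p a^p b^p, of length 4p+k. Suppose this equals vv. The string starts with a and ends with b, so v does too; thus the boundary between the two copies of v is a b→a transition. There is exactly one such transition, at position 2p+k, so |v| = 2p+k and |vv| = 4p+2k ≠ 4p+k since k ≥ 1. So xy^2z ∉ L.
Contradiction. Therefore L is not regular.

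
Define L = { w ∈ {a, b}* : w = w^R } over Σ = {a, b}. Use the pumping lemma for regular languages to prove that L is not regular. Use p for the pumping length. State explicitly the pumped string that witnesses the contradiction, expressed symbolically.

Suppose for contradiction that L is regular, and let p be the pumping length.
Take w = a^p b a^p, a palindrome of length 2p+1 ≥ p.
Write w = xyz as guaranteed by the lemma, with |xy| ≤ p and |y| > 0.
The first p characters of w are a's, so xy (and hence y) consists only of a's. Write y = a^k, 1 ≤ k ≤ p.
Pump with i = 2: xy^2z = a^{p+k} b a^p. Its reverse is a^p b a^{p+k}, which differs from xy^2z since k ≥ 1. So xy^2z is not a palindrome and xy^2z ∉ L.
This contradicts the pumping lemma, so L is not regular.

a^{p+k} b a^p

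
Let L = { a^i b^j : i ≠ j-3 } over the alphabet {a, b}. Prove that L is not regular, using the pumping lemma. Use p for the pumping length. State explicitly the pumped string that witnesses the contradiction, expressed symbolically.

a^{p+p!} b^{p+p!+3}

Assume L is regular. Let p be the pumping length given by the pumping lemma.
Choose w = a^p b^{p+p!+3}. Since p ≠ (p+p!+3)-3 = p+p!, w ∈ L; and |w| ≥ p.
The pumping lemma gives a decomposition w = xyz where |xy| ≤ p and |y| ≥ 1.
Because |xy| ≤ p and w begins with p copies of a, we have y = a^k with 1 ≤ k ≤ p.
Since 1 ≤ k ≤ p, k divides p!; set t = 1 + p!/k. Then xy^t z has p + (p!/k)·k = p + p! copies of a. Now the a-count is p+p! and (b-count)-3 = (p+p!+3)-3 = p+p!, so i ≠ j-3 fails. So xy^t z = a^{p+p!} b^{p+p!+3} ∉ L.
This is a contradiction; hence L is not regular.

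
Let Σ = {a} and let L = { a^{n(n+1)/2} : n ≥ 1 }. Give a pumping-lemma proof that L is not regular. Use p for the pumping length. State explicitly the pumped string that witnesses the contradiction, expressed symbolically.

a^{p(p+1)/2+k}

Assume L is regular. Let p be the pumping length given by the pumping lemma.
Take w = a^{p(p+1)/2} ∈ L with |w| = p(p+1)/2 ≥ p.
Write w = xyz as guaranteed by the lemma, with |xy| ≤ p and y is nonempty.
Then y = a^k for some k with 1 ≤ k ≤ p.
Pump with i = 2: xy^2z = a^{p(p+1)/2+k}. Since 1 ≤ k ≤ p, p(p+1)/2 < p(p+1)/2+k ≤ p(p+1)/2+p < (p+1)(p+2)/2, so p(p+1)/2+k is strictly between consecutive triangular numbers. So xy^2z ∉ L.
Contradiction. Therefore L is not regular.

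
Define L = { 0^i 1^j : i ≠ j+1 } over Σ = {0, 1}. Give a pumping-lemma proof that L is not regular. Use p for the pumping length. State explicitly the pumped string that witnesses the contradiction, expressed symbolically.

0^{p+p!} 1^{p+p!-1}

Assume L is regular; let p be its pumping constant.
Choose w = 0^p 1^{p+p!-1}. Since p ≠ (p+p!-1)+1 = p+p!, w ∈ L; and |w| ≥ p.
Write w = xyz as guaranteed by the lemma, with |xy| ≤ p and y is nonempty.
Since the first p symbols of w are all 0's and |xy| ≤ p, y lies entirely in the leading 0-block: y = 0^k for some k with 1 ≤ k ≤ p.
Since 1 ≤ k ≤ p, k divides p!; set t = 1 + p!/k. Then xy^t z has p + (p!/k)·k = p + p! copies of 0. Now the 0-count is p+p! and (1-count)+1 = (p+p!-1)+1 = p+p!, so i ≠ j+1 fails. So xy^t z = 0^{p+p!} 1^{p+p!-1} ∉ L.
Contradiction. Therefore L is not regular.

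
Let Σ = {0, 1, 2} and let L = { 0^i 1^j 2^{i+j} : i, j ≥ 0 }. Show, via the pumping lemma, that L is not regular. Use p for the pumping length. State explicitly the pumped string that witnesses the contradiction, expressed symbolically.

Assume L is regular. Let p be the pumping length given by the pumping lemma.
Take w = 0^p 1^p 2^{2p} ∈ L (with i=j=p, i+j=2p), |w| = 4p ≥ p.
The pumping lemma gives a decomposition w = xyz where |xy| ≤ p and y is nonempty.
Since the first p symbols of w are all 0's and |xy| ≤ p, y lies entirely in the leading 0-block: y = 0^k for some k with 1 ≤ k ≤ p.
Consider xy^2z = 0^{p+k} 1^p 2^{2p}. Now the 0- and 1-counts sum to 2p+k, but the 2-count is 2p ≠ 2p+k. So xy^2z ∉ L.
This contradicts the pumping lemma, so L is not regular.

0^{p+k} 1^p 2^{2p}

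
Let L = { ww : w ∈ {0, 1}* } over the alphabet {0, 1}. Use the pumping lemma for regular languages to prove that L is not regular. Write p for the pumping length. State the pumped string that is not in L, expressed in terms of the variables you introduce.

0^{p+k} 1^p 0^p 1^p

Toward a contradiction, assume L is regular with pumping length p.
Take w = 0^p 1^p 0^p 1^p = uu where u = 0^p1^p; then w ∈ L and |w| = 4p ≥ p.
The pumping lemma gives a decomposition w = xyz where |xy| ≤ p and y is nonempty.
The first p characters of w are 0's, so xy (and hence y) consists only of 0's. Write y = 0^k, 1 ≤ k ≤ p.
Pump with i = 2: xy^2z = 0^{p+k} 1^p 0^p 1^p, of length 4p+k. Suppose this equals vv. The string starts with 0 and ends with 1, so v does too; thus the boundary between the two copies of v is a 1→0 transition. There is exactly one such transition, at position 2p+k, so |v| = 2p+k and |vv| = 4p+2k ≠ 4p+k since k ≥ 1. So xy^2z ∉ L.
This contradicts the pumping lemma, so L is not regular.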